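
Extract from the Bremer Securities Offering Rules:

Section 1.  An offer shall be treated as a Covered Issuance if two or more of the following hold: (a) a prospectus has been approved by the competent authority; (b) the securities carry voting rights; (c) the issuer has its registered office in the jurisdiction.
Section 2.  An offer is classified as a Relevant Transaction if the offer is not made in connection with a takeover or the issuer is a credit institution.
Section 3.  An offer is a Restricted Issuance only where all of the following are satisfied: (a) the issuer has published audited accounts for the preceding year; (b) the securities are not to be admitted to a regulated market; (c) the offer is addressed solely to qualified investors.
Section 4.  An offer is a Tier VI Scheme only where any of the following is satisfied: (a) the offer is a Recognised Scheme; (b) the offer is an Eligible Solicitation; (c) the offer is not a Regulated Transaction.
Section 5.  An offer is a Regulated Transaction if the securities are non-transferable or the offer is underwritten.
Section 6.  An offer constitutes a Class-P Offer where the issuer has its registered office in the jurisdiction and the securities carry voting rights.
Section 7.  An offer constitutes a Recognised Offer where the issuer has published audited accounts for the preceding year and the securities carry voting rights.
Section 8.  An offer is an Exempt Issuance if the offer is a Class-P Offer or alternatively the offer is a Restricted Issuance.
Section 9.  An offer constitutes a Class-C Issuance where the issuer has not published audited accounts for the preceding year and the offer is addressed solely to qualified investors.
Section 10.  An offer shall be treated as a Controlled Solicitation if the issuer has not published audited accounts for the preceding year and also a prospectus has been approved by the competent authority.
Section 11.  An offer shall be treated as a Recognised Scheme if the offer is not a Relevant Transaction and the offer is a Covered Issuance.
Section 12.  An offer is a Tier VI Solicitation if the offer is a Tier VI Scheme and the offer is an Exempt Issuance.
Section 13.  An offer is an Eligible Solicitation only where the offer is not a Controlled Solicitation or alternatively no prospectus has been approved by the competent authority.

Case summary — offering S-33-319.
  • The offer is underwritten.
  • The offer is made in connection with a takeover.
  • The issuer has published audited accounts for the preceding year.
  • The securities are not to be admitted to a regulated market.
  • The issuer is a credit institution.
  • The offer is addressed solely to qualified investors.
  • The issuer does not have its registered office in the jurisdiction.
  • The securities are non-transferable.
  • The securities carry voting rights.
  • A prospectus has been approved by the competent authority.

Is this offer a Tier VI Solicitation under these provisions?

Yes

section 2 — Relevant Transaction: [the offer is not made in connection with a takeover? no] OR [the issuer is a credit institution? yes] → satisfied.
section 1 — Covered Issuance: a prospectus has been approved by the competent authority? yes; the securities carry voting rights? yes; the issuer has its registered office in the jurisdiction? no — 2 of 3 hold (need ≥2) → satisfied.
section 11 — Recognised Scheme: [not a Relevant Transaction (section 2)? no] AND [Covered Issuance (section 1)? yes] → not satisfied.
section 10 — Controlled Solicitation: [the issuer has not published audited accounts for the preceding year? no] AND [a prospectus has been approved by the competent authority? yes] → not satisfied.
section 13 — Eligible Solicitation: [not a Controlled Solicitation (section 10)? yes] OR [no prospectus has been approved by the competent authority? no] → satisfied.
section 5 — Regulated Transaction: [the securities are non-transferable? yes] OR [the offer is underwritten? yes] → satisfied.
section 4 — Tier VI Scheme: [Recognised Scheme (section 11)? no] OR [Eligible Solicitation (section 13)? yes] OR [not a Regulated Transaction (section 5)? no] → satisfied.
section 6 — Class-P Offer: [the issuer has its registered office in the jurisdiction? no] AND [the securities carry voting rights? yes] → not satisfied.
section 3 — Restricted Issuance: [the issuer has published audited accounts for the preceding year? yes] AND [the securities are not to be admitted to a regulated market? yes] AND [the offer is addressed solely to qualified investors? yes] → satisfied.
section 8 — Exempt Issuance: [Class-P Offer (section 6)? no] OR [Restricted Issuance (section 3)? yes] → satisfied.
section 12 — Tier VI Solicitation: [Tier VI Scheme (section 4)? yes] AND [Exempt Issuance (section 8)? yes] → satisfied.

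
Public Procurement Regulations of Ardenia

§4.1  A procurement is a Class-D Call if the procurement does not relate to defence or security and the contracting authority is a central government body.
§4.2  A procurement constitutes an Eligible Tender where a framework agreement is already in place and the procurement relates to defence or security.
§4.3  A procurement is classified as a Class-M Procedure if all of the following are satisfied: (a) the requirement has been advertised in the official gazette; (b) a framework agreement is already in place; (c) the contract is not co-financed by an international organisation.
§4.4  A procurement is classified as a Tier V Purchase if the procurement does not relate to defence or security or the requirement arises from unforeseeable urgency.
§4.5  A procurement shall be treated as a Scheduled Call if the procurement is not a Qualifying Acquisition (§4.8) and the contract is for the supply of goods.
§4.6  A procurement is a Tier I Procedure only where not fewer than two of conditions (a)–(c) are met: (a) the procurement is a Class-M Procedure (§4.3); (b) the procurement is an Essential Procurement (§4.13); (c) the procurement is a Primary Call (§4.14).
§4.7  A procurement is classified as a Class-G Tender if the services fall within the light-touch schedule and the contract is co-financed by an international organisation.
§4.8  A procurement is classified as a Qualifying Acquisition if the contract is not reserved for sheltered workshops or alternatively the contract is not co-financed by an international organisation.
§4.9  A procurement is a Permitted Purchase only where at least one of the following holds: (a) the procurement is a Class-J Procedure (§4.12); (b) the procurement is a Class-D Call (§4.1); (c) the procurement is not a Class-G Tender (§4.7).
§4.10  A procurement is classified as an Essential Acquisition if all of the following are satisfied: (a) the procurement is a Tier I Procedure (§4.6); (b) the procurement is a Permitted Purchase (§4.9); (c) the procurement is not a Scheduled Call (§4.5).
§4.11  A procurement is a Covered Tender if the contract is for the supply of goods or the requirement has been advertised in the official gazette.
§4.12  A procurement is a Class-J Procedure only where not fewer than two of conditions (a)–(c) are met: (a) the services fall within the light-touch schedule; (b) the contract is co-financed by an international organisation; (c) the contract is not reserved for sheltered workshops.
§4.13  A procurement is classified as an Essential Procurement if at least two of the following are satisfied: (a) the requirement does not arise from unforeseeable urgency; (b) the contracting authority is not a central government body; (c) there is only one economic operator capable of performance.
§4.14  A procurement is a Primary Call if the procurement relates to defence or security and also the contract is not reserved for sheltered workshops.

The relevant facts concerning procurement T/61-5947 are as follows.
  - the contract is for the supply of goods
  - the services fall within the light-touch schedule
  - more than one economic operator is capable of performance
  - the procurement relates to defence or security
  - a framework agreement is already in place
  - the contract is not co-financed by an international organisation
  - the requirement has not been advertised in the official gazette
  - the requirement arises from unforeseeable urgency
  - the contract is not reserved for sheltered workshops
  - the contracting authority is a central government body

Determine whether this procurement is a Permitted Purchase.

Under §4.12: the services fall within the light-touch schedule? yes; the contract is co-financed by an international organisation? no; the contract is not reserved for sheltered workshops? yes — 2 of 3 hold (need ≥2) → satisfied.
Under §4.1: the procurement does not relate to defence or security? no; and the contracting authority is a central government body? yes. So the procurement is not a Class-D Call.
Under §4.7: the services fall within the light-touch schedule? yes; and the contract is co-financed by an international organisation? no. So the procurement is not a Class-G Tender.
Under §4.9: Class-J Procedure (§4.12)? yes; or Class-D Call (§4.1)? no; or not a Class-G Tender (§4.7)? yes. So the procurement is a Permitted Purchase.

Yes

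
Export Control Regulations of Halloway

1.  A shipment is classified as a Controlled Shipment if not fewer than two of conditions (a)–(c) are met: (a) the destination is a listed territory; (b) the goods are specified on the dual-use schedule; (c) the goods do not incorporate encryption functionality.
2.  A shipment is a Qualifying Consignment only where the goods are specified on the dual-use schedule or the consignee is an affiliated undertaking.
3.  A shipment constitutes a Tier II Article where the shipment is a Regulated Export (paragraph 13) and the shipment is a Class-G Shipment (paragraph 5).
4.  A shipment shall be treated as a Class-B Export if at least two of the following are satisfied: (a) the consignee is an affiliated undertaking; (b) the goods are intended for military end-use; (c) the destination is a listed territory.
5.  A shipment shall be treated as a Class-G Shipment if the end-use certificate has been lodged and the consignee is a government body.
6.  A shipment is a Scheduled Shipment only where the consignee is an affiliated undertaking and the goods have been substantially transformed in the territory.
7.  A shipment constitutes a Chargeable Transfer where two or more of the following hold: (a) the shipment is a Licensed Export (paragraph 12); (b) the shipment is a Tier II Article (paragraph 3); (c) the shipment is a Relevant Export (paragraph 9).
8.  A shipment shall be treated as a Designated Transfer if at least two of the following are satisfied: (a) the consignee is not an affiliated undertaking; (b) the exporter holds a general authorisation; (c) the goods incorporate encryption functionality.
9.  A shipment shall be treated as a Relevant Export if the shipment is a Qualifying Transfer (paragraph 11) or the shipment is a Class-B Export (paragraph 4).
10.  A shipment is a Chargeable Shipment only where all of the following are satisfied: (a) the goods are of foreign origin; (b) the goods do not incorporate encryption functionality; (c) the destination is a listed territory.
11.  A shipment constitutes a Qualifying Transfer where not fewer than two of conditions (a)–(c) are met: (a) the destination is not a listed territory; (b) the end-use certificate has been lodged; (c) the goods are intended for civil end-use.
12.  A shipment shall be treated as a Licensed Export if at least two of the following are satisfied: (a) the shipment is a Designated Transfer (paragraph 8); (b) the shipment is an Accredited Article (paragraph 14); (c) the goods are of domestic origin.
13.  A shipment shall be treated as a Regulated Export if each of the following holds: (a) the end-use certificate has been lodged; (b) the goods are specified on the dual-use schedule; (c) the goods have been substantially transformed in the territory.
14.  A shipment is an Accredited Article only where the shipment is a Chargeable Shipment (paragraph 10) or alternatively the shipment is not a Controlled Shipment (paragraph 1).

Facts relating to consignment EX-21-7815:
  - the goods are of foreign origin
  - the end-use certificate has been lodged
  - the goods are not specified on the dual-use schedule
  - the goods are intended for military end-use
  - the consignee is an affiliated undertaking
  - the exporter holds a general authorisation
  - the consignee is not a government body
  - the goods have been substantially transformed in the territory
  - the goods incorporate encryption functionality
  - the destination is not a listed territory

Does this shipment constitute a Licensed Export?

paragraph 8 — Designated Transfer: the consignee is not an affiliated undertaking? no; the exporter holds a general authorisation? yes; the goods incorporate encryption functionality? yes — 2 of 3 hold (need ≥2) → satisfied.
paragraph 10 — Chargeable Shipment: [the goods are of foreign origin? yes] AND [the goods do not incorporate encryption functionality? no] AND [the destination is a listed territory? no] → not satisfied.
paragraph 1 — Controlled Shipment: the destination is a listed territory? no; the goods are specified on the dual-use schedule? no; the goods do not incorporate encryption functionality? no — 0 of 3 hold (need ≥2) → not satisfied.
paragraph 14 — Accredited Article: [Chargeable Shipment (paragraph 10)? no] OR [not a Controlled Shipment (paragraph 1)? yes] → satisfied.
paragraph 12 — Licensed Export: Designated Transfer (paragraph 8)? yes; Accredited Article (paragraph 14)? yes; the goods are of domestic origin? no — 2 of 3 hold (need ≥2) → satisfied.

Yes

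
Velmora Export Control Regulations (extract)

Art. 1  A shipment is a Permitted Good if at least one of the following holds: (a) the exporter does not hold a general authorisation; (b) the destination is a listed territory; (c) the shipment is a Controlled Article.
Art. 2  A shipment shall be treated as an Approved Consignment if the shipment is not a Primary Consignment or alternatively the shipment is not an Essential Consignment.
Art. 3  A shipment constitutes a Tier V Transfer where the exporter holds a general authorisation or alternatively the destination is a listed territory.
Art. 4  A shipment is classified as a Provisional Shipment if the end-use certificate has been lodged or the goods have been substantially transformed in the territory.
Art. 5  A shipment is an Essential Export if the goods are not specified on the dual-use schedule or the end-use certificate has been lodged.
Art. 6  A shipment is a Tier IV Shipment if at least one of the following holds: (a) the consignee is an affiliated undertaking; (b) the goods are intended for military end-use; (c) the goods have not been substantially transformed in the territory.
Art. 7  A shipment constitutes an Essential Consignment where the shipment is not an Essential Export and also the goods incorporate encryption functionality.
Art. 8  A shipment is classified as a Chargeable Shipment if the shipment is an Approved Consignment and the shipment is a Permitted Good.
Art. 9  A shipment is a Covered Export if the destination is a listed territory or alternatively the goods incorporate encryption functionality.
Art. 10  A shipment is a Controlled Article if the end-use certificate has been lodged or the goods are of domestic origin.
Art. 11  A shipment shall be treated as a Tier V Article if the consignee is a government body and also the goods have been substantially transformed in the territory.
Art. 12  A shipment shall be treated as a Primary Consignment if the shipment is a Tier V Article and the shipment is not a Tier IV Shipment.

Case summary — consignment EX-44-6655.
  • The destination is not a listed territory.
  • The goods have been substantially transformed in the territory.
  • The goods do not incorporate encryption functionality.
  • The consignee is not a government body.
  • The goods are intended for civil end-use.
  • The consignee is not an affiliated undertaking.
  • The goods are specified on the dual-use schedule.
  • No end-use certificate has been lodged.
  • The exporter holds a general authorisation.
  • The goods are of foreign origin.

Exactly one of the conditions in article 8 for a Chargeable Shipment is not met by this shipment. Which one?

Permitted Good

article 11 — Tier V Article: [the consignee is a government body? no] AND [the goods have been substantially transformed in the territory? yes] → not satisfied.
article 6 — Tier IV Shipment: [the consignee is an affiliated undertaking? no] OR [the goods are intended for military end-use? no] OR [the goods have not been substantially transformed in the territory? no] → not satisfied.
article 12 — Primary Consignment: [Tier V Article (article 11)? no] AND [not a Tier IV Shipment (article 6)? yes] → not satisfied.
article 5 — Essential Export: [the goods are not specified on the dual-use schedule? no] OR [the end-use certificate has been lodged? no] → not satisfied.
article 7 — Essential Consignment: [not an Essential Export (article 5)? yes] AND [the goods incorporate encryption functionality? no] → not satisfied.
article 2 — Approved Consignment: [not a Primary Consignment (article 12)? yes] OR [not an Essential Consignment (article 7)? yes] → satisfied.
article 10 — Controlled Article: [the end-use certificate has been lodged? no] OR [the goods are of domestic origin? no] → not satisfied.
article 1 — Permitted Good: [the exporter does not hold a general authorisation? no] OR [the destination is a listed territory? no] OR [Controlled Article (article 10)? no] → not satisfied.
article 8 — Chargeable Shipment: [Approved Consignment (article 2)? yes] AND [Permitted Good (article 1)? no] → not satisfied.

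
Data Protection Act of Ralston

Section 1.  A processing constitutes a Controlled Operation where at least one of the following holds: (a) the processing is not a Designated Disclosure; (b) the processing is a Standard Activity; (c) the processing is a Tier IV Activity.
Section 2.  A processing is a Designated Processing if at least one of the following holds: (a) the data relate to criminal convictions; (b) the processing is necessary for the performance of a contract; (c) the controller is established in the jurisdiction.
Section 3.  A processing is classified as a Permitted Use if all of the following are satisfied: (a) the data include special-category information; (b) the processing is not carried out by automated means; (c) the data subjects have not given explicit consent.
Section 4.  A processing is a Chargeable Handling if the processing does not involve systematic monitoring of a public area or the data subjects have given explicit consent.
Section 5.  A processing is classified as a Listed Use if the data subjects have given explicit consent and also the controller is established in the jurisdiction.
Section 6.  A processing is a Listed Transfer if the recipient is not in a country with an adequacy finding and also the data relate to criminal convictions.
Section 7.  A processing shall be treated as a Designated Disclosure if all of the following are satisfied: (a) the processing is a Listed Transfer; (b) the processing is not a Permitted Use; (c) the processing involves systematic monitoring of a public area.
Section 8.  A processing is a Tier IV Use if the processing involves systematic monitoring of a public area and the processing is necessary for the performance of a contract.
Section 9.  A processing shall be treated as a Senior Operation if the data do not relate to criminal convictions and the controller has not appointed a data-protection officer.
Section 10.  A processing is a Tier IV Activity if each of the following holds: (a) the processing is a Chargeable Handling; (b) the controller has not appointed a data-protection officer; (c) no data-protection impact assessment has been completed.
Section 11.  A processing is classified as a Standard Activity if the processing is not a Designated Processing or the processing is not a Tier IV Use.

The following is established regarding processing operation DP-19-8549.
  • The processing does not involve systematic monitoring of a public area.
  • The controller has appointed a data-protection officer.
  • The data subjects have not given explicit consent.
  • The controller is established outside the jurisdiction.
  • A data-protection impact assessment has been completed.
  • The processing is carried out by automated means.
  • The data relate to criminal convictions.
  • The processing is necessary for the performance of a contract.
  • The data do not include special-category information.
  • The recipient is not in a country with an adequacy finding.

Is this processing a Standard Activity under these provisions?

Yes

Under section 2: the data relate to criminal convictions? yes; or the processing is necessary for the performance of a contract? yes; or the controller is established in the jurisdiction? no. So the processing is a Designated Processing.
Under section 8: the processing involves systematic monitoring of a public area? no; and the processing is necessary for the performance of a contract? yes. So the processing is not a Tier IV Use.
Under section 11: not a Designated Processing (section 2)? no; or not a Tier IV Use (section 8)? yes. So the processing is a Standard Activity.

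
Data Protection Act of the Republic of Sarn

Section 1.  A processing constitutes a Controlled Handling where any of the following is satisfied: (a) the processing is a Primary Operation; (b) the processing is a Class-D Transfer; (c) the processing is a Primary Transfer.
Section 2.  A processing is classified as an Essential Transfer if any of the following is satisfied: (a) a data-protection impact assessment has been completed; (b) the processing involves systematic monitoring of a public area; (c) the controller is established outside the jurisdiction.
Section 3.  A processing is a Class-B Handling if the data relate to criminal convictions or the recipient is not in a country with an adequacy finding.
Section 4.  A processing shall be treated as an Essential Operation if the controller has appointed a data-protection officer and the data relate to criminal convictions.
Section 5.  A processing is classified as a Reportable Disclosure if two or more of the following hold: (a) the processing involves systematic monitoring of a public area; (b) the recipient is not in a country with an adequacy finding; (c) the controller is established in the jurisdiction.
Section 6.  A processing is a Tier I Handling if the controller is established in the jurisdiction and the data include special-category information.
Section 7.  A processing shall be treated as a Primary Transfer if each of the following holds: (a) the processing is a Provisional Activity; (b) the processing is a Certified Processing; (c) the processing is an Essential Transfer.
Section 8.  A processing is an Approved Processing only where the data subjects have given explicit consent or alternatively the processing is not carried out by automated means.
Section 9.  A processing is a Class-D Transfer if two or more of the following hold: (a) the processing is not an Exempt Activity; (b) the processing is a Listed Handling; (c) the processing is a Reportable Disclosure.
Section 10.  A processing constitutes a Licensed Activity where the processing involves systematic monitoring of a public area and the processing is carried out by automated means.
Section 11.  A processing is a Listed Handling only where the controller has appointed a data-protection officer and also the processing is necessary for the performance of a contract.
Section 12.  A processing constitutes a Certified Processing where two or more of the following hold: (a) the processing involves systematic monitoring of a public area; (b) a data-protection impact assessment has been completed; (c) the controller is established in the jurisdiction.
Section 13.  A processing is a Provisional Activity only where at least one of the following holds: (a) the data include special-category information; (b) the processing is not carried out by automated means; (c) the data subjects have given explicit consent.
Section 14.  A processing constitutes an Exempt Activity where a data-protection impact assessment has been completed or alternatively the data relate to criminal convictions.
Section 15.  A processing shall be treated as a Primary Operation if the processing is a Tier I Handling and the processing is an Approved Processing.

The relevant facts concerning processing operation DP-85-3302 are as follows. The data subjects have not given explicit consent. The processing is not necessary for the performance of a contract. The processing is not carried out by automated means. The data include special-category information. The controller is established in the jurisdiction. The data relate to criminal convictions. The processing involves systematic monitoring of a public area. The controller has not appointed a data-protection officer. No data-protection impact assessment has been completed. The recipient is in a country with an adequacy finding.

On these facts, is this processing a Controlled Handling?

Yes

section 6 — Tier I Handling: [the controller is established in the jurisdiction? yes] AND [the data include special-category information? yes] → satisfied.
section 8 — Approved Processing: [the data subjects have given explicit consent? no] OR [the processing is not carried out by automated means? yes] → satisfied.
section 15 — Primary Operation: [Tier I Handling (section 6)? yes] AND [Approved Processing (section 8)? yes] → satisfied.
section 14 — Exempt Activity: [a data-protection impact assessment has been completed? no] OR [the data relate to criminal convictions? yes] → satisfied.
section 11 — Listed Handling: [the controller has appointed a data-protection officer? no] AND [the processing is necessary for the performance of a contract? no] → not satisfied.
section 5 — Reportable Disclosure: the processing involves systematic monitoring of a public area? yes; the recipient is not in a country with an adequacy finding? no; the controller is established in the jurisdiction? yes — 2 of 3 hold (need ≥2) → satisfied.
section 9 — Class-D Transfer: not an Exempt Activity (section 14)? no; Listed Handling (section 11)? no; Reportable Disclosure (section 5)? yes — 1 of 3 hold (need ≥2) → not satisfied.
section 13 — Provisional Activity: [the data include special-category information? yes] OR [the processing is not carried out by automated means? yes] OR [the data subjects have given explicit consent? no] → satisfied.
section 12 — Certified Processing: the processing involves systematic monitoring of a public area? yes; a data-protection impact assessment has been completed? no; the controller is established in the jurisdiction? yes — 2 of 3 hold (need ≥2) → satisfied.
section 2 — Essential Transfer: [a data-protection impact assessment has been completed? no] OR [the processing involves systematic monitoring of a public area? yes] OR [the controller is established outside the jurisdiction? no] → satisfied.
section 7 — Primary Transfer: [Provisional Activity (section 13)? yes] AND [Certified Processing (section 12)? yes] AND [Essential Transfer (section 2)? yes] → satisfied.
section 1 — Controlled Handling: [Primary Operation (section 15)? yes] OR [Class-D Transfer (section 9)? no] OR [Primary Transfer (section 7)? yes] → satisfied.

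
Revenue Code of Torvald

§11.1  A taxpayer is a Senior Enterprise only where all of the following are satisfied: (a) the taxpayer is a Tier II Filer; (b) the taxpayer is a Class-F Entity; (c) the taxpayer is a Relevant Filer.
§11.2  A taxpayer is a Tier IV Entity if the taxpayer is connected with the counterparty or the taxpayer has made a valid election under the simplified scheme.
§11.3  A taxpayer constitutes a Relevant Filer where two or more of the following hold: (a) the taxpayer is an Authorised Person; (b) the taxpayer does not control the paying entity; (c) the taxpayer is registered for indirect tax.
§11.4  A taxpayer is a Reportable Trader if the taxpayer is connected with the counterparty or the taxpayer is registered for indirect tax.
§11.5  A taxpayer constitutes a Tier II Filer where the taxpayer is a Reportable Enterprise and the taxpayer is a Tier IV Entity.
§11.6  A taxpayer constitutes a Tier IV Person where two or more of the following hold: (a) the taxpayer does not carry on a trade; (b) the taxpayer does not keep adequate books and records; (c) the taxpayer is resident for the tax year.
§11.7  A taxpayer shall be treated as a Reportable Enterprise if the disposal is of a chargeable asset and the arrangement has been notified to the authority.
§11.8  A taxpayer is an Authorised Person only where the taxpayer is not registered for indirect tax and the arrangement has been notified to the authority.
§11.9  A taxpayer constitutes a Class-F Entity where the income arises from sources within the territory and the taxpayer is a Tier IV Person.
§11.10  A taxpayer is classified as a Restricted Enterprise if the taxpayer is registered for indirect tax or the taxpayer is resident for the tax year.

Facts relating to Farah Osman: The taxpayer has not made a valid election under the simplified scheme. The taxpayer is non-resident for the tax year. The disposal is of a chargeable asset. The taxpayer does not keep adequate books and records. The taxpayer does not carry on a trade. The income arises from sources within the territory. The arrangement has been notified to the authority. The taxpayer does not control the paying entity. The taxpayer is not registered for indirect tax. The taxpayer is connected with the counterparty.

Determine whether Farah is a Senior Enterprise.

Yes

§11.7 — Reportable Enterprise: [the disposal is of a chargeable asset? yes] AND [the arrangement has been notified to the authority? yes] → satisfied.
§11.2 — Tier IV Entity: [the taxpayer is connected with the counterparty? yes] OR [the taxpayer has made a valid election under the simplified scheme? no] → satisfied.
§11.5 — Tier II Filer: [Reportable Enterprise (§11.7)? yes] AND [Tier IV Entity (§11.2)? yes] → satisfied.
§11.6 — Tier IV Person: the taxpayer does not carry on a trade? yes; the taxpayer does not keep adequate books and records? yes; the taxpayer is resident for the tax year? no — 2 of 3 hold (need ≥2) → satisfied.
§11.9 — Class-F Entity: [the income arises from sources within the territory? yes] AND [Tier IV Person (§11.6)? yes] → satisfied.
§11.8 — Authorised Person: [the taxpayer is not registered for indirect tax? yes] AND [the arrangement has been notified to the authority? yes] → satisfied.
§11.3 — Relevant Filer: Authorised Person (§11.8)? yes; the taxpayer does not control the paying entity? yes; the taxpayer is registered for indirect tax? no — 2 of 3 hold (need ≥2) → satisfied.
§11.1 — Senior Enterprise: [Tier II Filer (§11.5)? yes] AND [Class-F Entity (§11.9)? yes] AND [Relevant Filer (§11.3)? yes] → satisfied.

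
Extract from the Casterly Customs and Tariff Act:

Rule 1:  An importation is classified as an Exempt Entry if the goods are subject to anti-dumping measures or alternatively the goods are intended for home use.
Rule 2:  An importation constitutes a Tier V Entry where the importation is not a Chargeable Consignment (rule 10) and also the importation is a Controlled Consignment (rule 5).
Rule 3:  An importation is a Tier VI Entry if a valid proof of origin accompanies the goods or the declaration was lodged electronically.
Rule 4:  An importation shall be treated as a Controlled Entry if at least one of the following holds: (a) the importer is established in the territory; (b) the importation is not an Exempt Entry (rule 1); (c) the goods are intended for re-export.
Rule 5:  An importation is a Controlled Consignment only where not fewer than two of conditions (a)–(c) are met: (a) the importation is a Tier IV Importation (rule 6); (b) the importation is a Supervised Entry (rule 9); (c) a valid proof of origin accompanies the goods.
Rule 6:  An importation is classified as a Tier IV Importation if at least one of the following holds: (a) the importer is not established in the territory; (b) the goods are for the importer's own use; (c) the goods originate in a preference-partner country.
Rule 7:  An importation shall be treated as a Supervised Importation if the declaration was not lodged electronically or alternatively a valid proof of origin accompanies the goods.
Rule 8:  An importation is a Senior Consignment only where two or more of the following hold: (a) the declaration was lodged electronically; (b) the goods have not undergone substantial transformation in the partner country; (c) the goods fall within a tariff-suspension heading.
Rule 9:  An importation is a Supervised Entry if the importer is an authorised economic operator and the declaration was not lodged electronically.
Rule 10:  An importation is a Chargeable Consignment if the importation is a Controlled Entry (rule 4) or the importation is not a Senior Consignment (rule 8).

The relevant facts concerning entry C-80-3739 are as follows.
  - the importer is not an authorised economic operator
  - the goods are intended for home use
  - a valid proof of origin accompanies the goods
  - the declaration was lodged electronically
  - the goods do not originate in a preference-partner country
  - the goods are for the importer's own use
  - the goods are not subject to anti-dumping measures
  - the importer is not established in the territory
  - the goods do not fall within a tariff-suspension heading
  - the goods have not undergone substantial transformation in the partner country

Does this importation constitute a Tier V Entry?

Under rule 1: the goods are subject to anti-dumping measures? no; or the goods are intended for home use? yes. So the importation is an Exempt Entry.
Under rule 4: the importer is established in the territory? no; or not an Exempt Entry (rule 1)? no; or the goods are intended for re-export? no. So the importation is not a Controlled Entry.
Under rule 8: the declaration was lodged electronically? yes; the goods have not undergone substantial transformation in the partner country? yes; the goods fall within a tariff-suspension heading? no — 2 of 3 hold (need ≥2) → satisfied.
Under rule 10: Controlled Entry (rule 4)? no; or not a Senior Consignment (rule 8)? no. So the importation is not a Chargeable Consignment.
Under rule 6: the importer is not established in the territory? yes; or the goods are for the importer's own use? yes; or the goods originate in a preference-partner country? no. So the importation is a Tier IV Importation.
Under rule 9: the importer is an authorised economic operator? no; and the declaration was not lodged electronically? no. So the importation is not a Supervised Entry.
Under rule 5: Tier IV Importation (rule 6)? yes; Supervised Entry (rule 9)? no; a valid proof of origin accompanies the goods? yes — 2 of 3 hold (need ≥2) → satisfied.
Under rule 2: not a Chargeable Consignment (rule 10)? yes; and Controlled Consignment (rule 5)? yes. So the importation is a Tier V Entry.

Yes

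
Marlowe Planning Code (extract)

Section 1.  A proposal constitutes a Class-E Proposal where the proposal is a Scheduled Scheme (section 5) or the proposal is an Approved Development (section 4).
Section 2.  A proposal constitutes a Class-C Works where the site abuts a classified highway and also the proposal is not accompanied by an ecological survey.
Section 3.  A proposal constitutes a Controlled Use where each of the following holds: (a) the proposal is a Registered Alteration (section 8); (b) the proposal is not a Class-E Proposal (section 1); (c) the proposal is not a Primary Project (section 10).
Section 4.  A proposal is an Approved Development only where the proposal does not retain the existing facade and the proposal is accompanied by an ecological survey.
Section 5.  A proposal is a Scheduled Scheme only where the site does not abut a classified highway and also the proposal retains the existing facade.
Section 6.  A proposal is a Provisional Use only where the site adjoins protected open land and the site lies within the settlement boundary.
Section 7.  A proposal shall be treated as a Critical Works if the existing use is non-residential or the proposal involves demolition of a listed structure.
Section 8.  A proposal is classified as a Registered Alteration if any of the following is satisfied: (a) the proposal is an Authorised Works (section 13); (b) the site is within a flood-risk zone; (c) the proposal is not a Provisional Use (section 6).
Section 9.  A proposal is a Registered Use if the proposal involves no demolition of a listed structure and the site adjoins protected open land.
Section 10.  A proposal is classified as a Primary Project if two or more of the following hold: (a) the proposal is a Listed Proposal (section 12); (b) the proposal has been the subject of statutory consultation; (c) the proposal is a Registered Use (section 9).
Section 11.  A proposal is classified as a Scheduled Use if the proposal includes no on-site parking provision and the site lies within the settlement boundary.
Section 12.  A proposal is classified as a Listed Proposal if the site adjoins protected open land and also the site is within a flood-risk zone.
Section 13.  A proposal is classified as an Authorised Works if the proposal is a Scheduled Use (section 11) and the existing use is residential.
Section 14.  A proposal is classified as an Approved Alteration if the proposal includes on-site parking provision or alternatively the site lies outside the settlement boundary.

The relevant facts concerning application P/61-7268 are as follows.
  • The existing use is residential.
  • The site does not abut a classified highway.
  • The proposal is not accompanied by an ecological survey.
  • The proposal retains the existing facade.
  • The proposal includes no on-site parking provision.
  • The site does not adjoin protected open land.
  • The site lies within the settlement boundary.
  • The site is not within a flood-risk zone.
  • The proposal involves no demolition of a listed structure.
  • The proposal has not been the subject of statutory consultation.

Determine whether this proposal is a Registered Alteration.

section 11 — Scheduled Use: [the proposal includes no on-site parking provision? yes] AND [the site lies within the settlement boundary? yes] → satisfied.
section 13 — Authorised Works: [Scheduled Use (section 11)? yes] AND [the existing use is residential? yes] → satisfied.
section 6 — Provisional Use: [the site adjoins protected open land? no] AND [the site lies within the settlement boundary? yes] → not satisfied.
section 8 — Registered Alteration: [Authorised Works (section 13)? yes] OR [the site is within a flood-risk zone? no] OR [not a Provisional Use (section 6)? yes] → satisfied.

Yes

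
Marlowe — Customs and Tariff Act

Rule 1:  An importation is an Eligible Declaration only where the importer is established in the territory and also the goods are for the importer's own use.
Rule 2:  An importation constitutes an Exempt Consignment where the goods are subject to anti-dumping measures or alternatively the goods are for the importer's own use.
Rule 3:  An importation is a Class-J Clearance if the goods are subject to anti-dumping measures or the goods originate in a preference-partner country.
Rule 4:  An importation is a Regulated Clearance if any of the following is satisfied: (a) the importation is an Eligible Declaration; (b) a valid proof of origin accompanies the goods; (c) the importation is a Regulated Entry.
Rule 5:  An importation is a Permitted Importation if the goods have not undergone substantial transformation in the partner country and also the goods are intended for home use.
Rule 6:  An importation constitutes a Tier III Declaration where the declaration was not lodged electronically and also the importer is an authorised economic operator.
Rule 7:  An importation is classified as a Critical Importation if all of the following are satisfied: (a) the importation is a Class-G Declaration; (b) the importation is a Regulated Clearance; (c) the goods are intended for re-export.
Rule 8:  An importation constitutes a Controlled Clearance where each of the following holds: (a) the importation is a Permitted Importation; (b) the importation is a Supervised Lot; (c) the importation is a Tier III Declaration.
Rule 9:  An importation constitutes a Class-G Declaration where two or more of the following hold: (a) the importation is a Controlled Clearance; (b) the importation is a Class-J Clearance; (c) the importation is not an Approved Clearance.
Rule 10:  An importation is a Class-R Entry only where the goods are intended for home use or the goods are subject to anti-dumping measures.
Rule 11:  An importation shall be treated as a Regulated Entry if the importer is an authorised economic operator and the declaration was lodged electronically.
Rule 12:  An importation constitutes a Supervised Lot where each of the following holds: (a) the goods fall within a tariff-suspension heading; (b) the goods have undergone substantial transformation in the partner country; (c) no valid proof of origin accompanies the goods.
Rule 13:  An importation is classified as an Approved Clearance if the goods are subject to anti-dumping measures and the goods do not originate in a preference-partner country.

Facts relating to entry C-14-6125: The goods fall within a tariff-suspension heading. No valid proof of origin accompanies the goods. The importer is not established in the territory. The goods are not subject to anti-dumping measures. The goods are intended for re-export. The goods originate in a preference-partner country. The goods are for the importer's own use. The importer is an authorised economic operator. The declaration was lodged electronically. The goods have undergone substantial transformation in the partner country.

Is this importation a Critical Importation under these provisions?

Under rule 5: the goods have not undergone substantial transformation in the partner country? no; and the goods are intended for home use? no. So the importation is not a Permitted Importation.
Under rule 12: the goods fall within a tariff-suspension heading? yes; and the goods have undergone substantial transformation in the partner country? yes; and no valid proof of origin accompanies the goods? yes. So the importation is a Supervised Lot.
Under rule 6: the declaration was not lodged electronically? no; and the importer is an authorised economic operator? yes. So the importation is not a Tier III Declaration.
Under rule 8: Permitted Importation (rule 5)? no; and Supervised Lot (rule 12)? yes; and Tier III Declaration (rule 6)? no. So the importation is not a Controlled Clearance.
Under rule 3: the goods are subject to anti-dumping measures? no; or the goods originate in a preference-partner country? yes. So the importation is a Class-J Clearance.
Under rule 13: the goods are subject to anti-dumping measures? no; and the goods do not originate in a preference-partner country? no. So the importation is not an Approved Clearance.
Under rule 9: Controlled Clearance (rule 8)? no; Class-J Clearance (rule 3)? yes; not an Approved Clearance (rule 13)? yes — 2 of 3 hold (need ≥2) → satisfied.
Under rule 1: the importer is established in the territory? no; and the goods are for the importer's own use? yes. So the importation is not an Eligible Declaration.
Under rule 11: the importer is an authorised economic operator? yes; and the declaration was lodged electronically? yes. So the importation is a Regulated Entry.
Under rule 4: Eligible Declaration (rule 1)? no; or a valid proof of origin accompanies the goods? no; or Regulated Entry (rule 11)? yes. So the importation is a Regulated Clearance.
Under rule 7: Class-G Declaration (rule 9)? yes; and Regulated Clearance (rule 4)? yes; and the goods are intended for re-export? yes. So the importation is a Critical Importation.

Yes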